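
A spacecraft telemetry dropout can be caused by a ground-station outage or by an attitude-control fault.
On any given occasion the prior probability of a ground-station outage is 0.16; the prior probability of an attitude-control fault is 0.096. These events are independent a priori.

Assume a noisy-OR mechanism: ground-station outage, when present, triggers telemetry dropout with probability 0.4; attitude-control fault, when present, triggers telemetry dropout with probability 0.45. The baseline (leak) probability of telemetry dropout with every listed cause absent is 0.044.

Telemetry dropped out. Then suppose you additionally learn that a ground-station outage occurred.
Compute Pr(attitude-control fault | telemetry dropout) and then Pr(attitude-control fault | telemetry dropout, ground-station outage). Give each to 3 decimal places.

Under noisy-OR, P(telemetry dropout | causes) = 1 − (1−0.044)·∏(1−qᵢ) over the active causes.
P(telemetry dropout) = 0.044*0.84*0.904 + 0.4742*0.84*0.096 + 0.4264*0.16*0.904 + 0.68452*0.16*0.096 = 0.033412 + 0.038239 + 0.061674 + 0.010514 = 0.143839
Of this, 0.048753 comes from 0.038239 + 0.010514 (the attitude-control fault=true cases).
Hence the posterior is 0.048753/0.143839 ≈ 0.339.

Now also conditioning on ground-station outage=true:
Weight on attitude-control fault=true, given the evidence: 0.68452×0.096 = 0.065714
The normalizing constant is 0.4264×0.904 + 0.68452×0.096 = 0.451180
P(attitude-control fault | telemetry dropout, ground-station outage) = 0.065714/0.451180 ≈ 0.146
— ground-station outage explains away the evidence for attitude-control fault.

Pr(attitude-control fault | telemetry dropout) ≈ 0.339; Pr(attitude-control fault | telemetry dropout, ground-station outage) ≈ 0.146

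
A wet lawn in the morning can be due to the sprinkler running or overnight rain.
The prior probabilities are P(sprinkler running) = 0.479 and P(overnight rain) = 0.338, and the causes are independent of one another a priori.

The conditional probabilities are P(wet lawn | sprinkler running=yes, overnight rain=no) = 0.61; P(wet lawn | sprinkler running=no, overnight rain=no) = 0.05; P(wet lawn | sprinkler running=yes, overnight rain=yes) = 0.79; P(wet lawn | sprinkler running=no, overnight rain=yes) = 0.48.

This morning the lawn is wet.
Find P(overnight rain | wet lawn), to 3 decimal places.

P(overnight rain | wet lawn) ≈ 0.502

P(wet lawn) = 0.05·0.521·0.662 + 0.48·0.521·0.338 + 0.61·0.479·0.662 + 0.79·0.479·0.338 = 0.017245 + 0.084527 + 0.193430 + 0.127903 = 0.423105
The overnight rain-present share is 0.084527 + 0.127903 = 0.212430.
P(overnight rain | wet lawn) = 0.212430 / 0.423105 ≈ 0.502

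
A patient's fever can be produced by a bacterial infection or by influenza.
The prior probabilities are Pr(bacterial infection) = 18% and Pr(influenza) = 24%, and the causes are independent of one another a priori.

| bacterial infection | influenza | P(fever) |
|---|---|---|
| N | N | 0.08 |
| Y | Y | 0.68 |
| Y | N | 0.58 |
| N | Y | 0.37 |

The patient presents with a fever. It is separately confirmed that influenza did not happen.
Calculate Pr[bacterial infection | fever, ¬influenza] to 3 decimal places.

Numerator (weight on configurations with bacterial infection): 0.58*0.18 = 0.104400
The normalizing constant is 0.08*0.82 + 0.58*0.18 = 0.170000
Posterior = 0.104400 / 0.170000 ≈ 0.614

Pr[bacterial infection | fever, ¬influenza] ≈ 0.614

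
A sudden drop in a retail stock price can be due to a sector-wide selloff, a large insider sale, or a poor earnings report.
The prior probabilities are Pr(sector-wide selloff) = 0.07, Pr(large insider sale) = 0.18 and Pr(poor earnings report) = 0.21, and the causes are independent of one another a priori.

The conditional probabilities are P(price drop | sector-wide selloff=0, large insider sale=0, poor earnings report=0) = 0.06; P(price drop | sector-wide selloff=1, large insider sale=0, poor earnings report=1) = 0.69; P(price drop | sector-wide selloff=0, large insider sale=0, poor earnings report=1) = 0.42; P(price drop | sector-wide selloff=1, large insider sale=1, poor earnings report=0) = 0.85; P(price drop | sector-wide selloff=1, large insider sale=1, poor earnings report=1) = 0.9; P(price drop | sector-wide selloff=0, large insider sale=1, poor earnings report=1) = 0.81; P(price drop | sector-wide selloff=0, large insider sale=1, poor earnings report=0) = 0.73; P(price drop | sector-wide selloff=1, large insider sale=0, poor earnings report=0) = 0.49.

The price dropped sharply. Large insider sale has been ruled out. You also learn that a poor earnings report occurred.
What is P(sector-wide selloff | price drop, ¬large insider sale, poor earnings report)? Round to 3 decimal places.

P(price drop | ¬large insider sale, poor earnings report) = 0.42·0.93 + 0.69·0.07 = 0.390600 + 0.048300 = 0.438900
Of this, 0.048300 comes from 0.69·0.07 (the sector-wide selloff=true cases).
Hence the posterior is 0.048300/0.438900 ≈ 0.110.

P(sector-wide selloff | price drop, ¬large insider sale, poor earnings report) ≈ 0.110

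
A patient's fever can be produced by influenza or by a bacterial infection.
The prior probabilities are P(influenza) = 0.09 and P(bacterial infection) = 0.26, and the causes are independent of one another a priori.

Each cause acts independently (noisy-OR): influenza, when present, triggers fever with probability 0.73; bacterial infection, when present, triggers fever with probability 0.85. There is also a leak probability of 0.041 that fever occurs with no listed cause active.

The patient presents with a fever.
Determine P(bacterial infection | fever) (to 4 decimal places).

P(bacterial infection | fever) ≈ 0.7452

Under noisy-OR, P(fever | causes) = 1 − (1−0.041)·∏(1−qᵢ) over the active causes.
For the numerator, keep only bacterial infection=true terms: 0.202565 + 0.022491 = 0.225056
The normalizing constant is 0.041×0.91×0.74 + 0.85615×0.91×0.26 + 0.74107×0.09×0.74 + 0.96116×0.09×0.26 = 0.302020
P(bacterial infection | fever) = 0.225056/0.302020 ≈ 0.7452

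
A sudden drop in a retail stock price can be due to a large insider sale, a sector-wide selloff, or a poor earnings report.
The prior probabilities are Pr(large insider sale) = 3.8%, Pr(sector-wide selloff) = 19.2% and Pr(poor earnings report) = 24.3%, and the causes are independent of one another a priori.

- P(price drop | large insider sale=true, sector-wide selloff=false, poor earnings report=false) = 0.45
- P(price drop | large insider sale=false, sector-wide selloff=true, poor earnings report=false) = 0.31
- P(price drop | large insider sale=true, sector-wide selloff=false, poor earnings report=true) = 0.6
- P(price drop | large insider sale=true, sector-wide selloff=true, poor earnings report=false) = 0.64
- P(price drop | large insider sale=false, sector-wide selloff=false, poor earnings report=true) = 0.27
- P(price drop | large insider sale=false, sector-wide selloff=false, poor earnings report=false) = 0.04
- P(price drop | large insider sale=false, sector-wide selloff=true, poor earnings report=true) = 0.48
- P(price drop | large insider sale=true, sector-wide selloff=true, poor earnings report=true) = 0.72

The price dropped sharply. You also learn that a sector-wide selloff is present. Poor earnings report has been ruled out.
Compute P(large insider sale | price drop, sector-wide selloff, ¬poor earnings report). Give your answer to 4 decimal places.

P(large insider sale | price drop, sector-wide selloff, ¬poor earnings report) ≈ 0.0754

Weight on large insider sale=true, given the evidence: 0.64×0.038 = 0.024320
Denominator P(price drop | sector-wide selloff, ¬poor earnings report): 0.31×0.962 + 0.64×0.038 = 0.322540
Posterior = 0.024320 / 0.322540 ≈ 0.0754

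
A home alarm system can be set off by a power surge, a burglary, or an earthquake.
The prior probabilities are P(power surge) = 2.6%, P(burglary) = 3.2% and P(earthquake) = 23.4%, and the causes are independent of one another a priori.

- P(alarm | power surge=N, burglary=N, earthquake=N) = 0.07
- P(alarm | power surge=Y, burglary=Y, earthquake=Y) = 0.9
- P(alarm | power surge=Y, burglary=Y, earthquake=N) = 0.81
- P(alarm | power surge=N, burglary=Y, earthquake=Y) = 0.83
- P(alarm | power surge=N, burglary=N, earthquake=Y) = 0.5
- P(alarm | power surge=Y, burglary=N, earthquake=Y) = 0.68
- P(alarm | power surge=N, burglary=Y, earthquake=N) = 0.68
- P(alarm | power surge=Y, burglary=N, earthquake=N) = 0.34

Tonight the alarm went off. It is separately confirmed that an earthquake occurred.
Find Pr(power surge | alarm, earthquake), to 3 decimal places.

Pr(power surge | alarm, earthquake) ≈ 0.035

Sum P(alarm|·) weighted by the priors over the 4 (power surge, burglary) configurations:
  P(alarm | earthquake) = 0.5*0.974*0.968 + 0.83*0.974*0.032 + 0.68*0.026*0.968 + 0.9*0.026*0.032
        = 0.471416 + 0.025869 + 0.017114 + 0.000749 = 0.515148
Configurations with power surge contribute 0.017863, so
  P(power surge | alarm, earthquake) = 0.017863 / 0.515148 ≈ 0.035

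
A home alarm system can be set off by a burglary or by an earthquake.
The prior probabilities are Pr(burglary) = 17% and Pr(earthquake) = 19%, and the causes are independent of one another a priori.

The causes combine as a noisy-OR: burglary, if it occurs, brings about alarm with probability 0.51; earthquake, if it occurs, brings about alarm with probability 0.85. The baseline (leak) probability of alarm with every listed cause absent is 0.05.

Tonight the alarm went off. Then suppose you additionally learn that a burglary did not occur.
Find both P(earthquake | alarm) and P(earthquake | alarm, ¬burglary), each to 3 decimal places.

Under noisy-OR, P(alarm | causes) = 1 − (1−0.05)·∏(1−qᵢ) over the active causes.
By total probability over the 4 (burglary, earthquake) configurations:
  P(alarm) = 0.05×0.83×0.81 + 0.8575×0.83×0.19 + 0.5345×0.17×0.81 + 0.930175×0.17×0.19
        = 0.033615 + 0.135228 + 0.073601 + 0.030045 = 0.272489
Configurations with earthquake contribute 0.165273, so
  P(earthquake | alarm) = 0.165273 / 0.272489 ≈ 0.607

Now also conditioning on burglary≠true:
Numerator (weight on configurations with earthquake): 0.8575*0.19 = 0.162925
Denominator P(alarm | ¬burglary): 0.05*0.81 + 0.8575*0.19 = 0.203425
Posterior = 0.162925 / 0.203425 ≈ 0.801
With burglary excluded, earthquake must carry more of the explanatory weight for the alarm.

P(earthquake | alarm) ≈ 0.607; P(earthquake | alarm, ¬burglary) ≈ 0.801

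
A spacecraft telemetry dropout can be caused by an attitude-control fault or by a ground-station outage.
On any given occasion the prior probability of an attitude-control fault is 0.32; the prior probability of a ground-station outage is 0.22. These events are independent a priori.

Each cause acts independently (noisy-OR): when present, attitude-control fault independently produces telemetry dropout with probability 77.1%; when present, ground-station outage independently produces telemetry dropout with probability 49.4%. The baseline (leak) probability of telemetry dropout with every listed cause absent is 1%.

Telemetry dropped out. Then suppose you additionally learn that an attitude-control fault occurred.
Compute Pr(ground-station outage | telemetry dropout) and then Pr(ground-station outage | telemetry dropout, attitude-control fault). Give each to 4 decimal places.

Pr(ground-station outage | telemetry dropout) ≈ 0.4085; Pr(ground-station outage | telemetry dropout, attitude-control fault) ≈ 0.2441

Under noisy-OR, P(telemetry dropout | causes) = 1 − (1−0.01)·∏(1−qᵢ) over the active causes.
Sum P(telemetry dropout|·) weighted by the priors over the 4 (attitude-control fault, ground-station outage) configurations:
  P(telemetry dropout) = 0.01·0.68·0.78 + 0.49906·0.68·0.22 + 0.77329·0.32·0.78 + 0.885285·0.32·0.22
        = 0.005304 + 0.074659 + 0.193013 + 0.062324 = 0.335300
The terms with ground-station outage present sum to 0.136983, so
  P(ground-station outage | telemetry dropout) = 0.136983 / 0.335300 ≈ 0.4085

Now also conditioning on attitude-control fault=true:
By total probability over both values of ground-station outage:
  P(telemetry dropout | attitude-control fault) = 0.77329·0.78 + 0.885285·0.22
        = 0.603166 + 0.194763 = 0.797929
Keeping only the ground-station outage-present terms gives 0.194763, so
  P(ground-station outage | telemetry dropout, attitude-control fault) = 0.194763 / 0.797929 ≈ 0.2441
The drop from 0.4085 to 0.2441 is the explaining-away (discounting) effect.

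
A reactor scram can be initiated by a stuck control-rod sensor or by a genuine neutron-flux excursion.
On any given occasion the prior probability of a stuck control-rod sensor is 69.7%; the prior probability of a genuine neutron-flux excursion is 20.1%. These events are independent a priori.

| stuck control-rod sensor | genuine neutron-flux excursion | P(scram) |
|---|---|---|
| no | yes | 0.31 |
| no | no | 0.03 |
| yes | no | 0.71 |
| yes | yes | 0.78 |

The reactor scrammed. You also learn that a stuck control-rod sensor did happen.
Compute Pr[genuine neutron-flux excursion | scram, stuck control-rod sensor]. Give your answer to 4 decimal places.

Pr[genuine neutron-flux excursion | scram, stuck control-rod sensor] ≈ 0.2165

P(scram | stuck control-rod sensor) = 0.71·0.799 + 0.78·0.201 = 0.567290 + 0.156780 = 0.724070
The genuine neutron-flux excursion-present share is 0.78·0.201 = 0.156780.
So P(genuine neutron-flux excursion | scram, stuck control-rod sensor) = 0.156780/0.724070 ≈ 0.2165.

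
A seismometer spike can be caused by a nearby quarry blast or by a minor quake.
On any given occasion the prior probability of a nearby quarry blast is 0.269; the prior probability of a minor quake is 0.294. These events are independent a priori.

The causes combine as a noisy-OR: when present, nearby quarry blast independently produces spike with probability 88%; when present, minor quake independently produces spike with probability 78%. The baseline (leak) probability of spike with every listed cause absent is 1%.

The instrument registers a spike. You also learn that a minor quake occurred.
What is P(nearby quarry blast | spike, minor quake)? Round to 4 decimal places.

P(nearby quarry blast | spike, minor quake) ≈ 0.3142

Under noisy-OR, P(spike | causes) = 1 − (1−0.01)·∏(1−qᵢ) over the active causes.
P(spike | minor quake) = 0.7822×0.731 + 0.973864×0.269 = 0.571788 + 0.261969 = 0.833757
Of this, 0.261969 comes from 0.973864×0.269 (the nearby quarry blast=true cases).
So P(nearby quarry blast | spike, minor quake) = 0.261969/0.833757 ≈ 0.3142.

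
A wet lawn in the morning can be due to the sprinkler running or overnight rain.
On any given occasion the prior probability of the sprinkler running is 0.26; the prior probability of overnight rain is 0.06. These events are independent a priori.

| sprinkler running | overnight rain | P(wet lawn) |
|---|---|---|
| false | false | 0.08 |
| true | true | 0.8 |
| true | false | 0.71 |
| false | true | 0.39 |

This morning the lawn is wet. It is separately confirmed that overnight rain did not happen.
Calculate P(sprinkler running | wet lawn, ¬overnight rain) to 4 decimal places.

P(sprinkler running | wet lawn, ¬overnight rain) ≈ 0.7572

Numerator (weight on configurations with sprinkler running): 0.71·0.26 = 0.184600
Normalizer over all consistent configurations: 0.08·0.74 + 0.71·0.26 = 0.243800
P(sprinkler running | wet lawn, ¬overnight rain) = 0.184600/0.243800 ≈ 0.7572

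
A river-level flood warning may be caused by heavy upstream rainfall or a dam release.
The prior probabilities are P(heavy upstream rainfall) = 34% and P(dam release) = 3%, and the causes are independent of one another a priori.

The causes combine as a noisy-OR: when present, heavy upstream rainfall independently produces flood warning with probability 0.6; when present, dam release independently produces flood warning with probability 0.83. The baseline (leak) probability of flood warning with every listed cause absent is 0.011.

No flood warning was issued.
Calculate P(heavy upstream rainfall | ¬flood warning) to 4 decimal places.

Under noisy-OR, P(flood warning | causes) = 1 − (1−0.011)·∏(1−qᵢ) over the active causes.
P(¬flood warning) = 0.989×0.66×0.97 + 0.16813×0.66×0.03 + 0.3956×0.34×0.97 + 0.067252×0.34×0.03 = 0.633158 + 0.003329 + 0.130469 + 0.000686 = 0.767642
Of this, 0.131155 comes from 0.130469 + 0.000686 (the heavy upstream rainfall=true cases).
Hence the posterior is 0.131155/0.767642 ≈ 0.1709.

P(heavy upstream rainfall | ¬flood warning) ≈ 0.1709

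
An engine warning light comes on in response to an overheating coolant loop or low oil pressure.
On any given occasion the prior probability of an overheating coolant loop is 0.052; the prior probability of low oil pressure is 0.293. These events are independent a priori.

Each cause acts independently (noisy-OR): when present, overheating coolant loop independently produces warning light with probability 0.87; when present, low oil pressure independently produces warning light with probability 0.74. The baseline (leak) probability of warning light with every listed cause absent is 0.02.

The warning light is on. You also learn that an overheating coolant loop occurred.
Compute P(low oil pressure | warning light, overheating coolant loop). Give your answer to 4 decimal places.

P(low oil pressure | warning light, overheating coolant loop) ≈ 0.3147

Under noisy-OR, P(warning light | causes) = 1 − (1−0.02)·∏(1−qᵢ) over the active causes.
Numerator (weight on configurations with low oil pressure): 0.966876·0.293 = 0.283295
The normalizing constant is 0.8726·0.707 + 0.966876·0.293 = 0.900223
Posterior = 0.283295 / 0.900223 ≈ 0.3147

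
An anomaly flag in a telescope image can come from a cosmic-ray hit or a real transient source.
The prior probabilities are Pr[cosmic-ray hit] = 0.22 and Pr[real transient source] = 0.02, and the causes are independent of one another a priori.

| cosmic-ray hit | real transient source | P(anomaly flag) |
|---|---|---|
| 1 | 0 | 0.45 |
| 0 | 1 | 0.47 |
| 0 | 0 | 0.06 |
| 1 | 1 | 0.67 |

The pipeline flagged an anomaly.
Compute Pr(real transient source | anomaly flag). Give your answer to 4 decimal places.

Pr(real transient source | anomaly flag) ≈ 0.0671

Numerator (weight on configurations with real transient source): 0.007332 + 0.002948 = 0.010280
The normalizing constant is 0.06*0.78*0.98 + 0.47*0.78*0.02 + 0.45*0.22*0.98 + 0.67*0.22*0.02 = 0.153164
Posterior = 0.010280 / 0.153164 ≈ 0.0671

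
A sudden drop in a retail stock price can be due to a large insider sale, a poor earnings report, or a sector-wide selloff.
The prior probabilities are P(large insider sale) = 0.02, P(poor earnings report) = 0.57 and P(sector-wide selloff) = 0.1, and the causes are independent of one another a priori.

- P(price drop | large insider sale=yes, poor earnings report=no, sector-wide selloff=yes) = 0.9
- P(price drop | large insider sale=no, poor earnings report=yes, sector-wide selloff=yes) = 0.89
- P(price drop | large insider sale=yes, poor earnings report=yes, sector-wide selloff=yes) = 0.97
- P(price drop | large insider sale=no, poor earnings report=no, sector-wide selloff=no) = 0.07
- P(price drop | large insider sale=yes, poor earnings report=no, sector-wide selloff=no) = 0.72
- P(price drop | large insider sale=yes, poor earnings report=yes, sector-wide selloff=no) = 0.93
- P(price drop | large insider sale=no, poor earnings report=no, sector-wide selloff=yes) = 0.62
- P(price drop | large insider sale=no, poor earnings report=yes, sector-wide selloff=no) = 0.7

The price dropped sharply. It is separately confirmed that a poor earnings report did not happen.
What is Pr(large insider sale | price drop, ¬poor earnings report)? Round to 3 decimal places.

Pr(large insider sale | price drop, ¬poor earnings report) ≈ 0.108

Numerator (weight on configurations with large insider sale): 0.012960 + 0.001800 = 0.014760
Denominator P(price drop | ¬poor earnings report): 0.07×0.98×0.9 + 0.62×0.98×0.1 + 0.72×0.02×0.9 + 0.9×0.02×0.1 = 0.137260
P(large insider sale | price drop, ¬poor earnings report) = 0.014760/0.137260 ≈ 0.108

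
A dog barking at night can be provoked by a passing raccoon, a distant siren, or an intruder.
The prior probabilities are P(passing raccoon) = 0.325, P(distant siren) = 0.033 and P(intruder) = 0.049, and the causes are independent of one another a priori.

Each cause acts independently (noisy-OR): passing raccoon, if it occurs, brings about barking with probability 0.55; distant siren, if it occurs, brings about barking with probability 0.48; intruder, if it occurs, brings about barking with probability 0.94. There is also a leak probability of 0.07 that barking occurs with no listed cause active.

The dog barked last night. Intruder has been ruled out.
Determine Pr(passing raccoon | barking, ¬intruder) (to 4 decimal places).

Under noisy-OR, P(barking | causes) = 1 − (1−0.07)·∏(1−qᵢ) over the active causes.
Weight on passing raccoon=true, given the evidence: 0.182751 + 0.008391 = 0.191142
Denominator P(barking | ¬intruder): 0.07×0.675×0.967 + 0.5164×0.675×0.033 + 0.5815×0.325×0.967 + 0.78238×0.325×0.033 = 0.248336
P(passing raccoon | barking, ¬intruder) = 0.191142/0.248336 ≈ 0.7697

Pr(passing raccoon | barking, ¬intruder) ≈ 0.7697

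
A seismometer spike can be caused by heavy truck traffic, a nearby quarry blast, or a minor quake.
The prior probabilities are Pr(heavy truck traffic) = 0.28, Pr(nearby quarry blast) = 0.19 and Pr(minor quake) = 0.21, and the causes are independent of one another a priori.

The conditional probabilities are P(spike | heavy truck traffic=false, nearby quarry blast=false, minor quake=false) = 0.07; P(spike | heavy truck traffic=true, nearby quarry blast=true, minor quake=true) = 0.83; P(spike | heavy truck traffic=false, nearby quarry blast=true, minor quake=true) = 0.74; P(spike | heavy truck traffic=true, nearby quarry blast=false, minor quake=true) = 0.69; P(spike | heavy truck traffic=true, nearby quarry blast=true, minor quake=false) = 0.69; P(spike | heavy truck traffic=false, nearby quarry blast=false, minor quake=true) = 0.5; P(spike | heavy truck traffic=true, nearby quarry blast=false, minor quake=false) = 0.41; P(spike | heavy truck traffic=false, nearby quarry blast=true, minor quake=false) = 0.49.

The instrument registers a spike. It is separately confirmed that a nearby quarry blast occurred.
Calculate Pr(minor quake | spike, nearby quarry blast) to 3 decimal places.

Pr(minor quake | spike, nearby quarry blast) ≈ 0.271

Enumerate the 4 (heavy truck traffic, minor quake) configurations and weight by the priors:
  P(spike | nearby quarry blast) = 0.49×0.72×0.79 + 0.74×0.72×0.21 + 0.69×0.28×0.79 + 0.83×0.28×0.21
        = 0.278712 + 0.111888 + 0.152628 + 0.048804 = 0.592032
The terms with minor quake present sum to 0.160692, so
  P(minor quake | spike, nearby quarry blast) = 0.160692 / 0.592032 ≈ 0.271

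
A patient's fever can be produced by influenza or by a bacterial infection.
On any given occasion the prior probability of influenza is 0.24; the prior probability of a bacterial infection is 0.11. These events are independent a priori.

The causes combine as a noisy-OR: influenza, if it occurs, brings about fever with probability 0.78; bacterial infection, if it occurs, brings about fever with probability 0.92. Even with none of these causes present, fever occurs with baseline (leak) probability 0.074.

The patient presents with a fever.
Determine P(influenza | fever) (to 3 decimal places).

Under noisy-OR, P(fever | causes) = 1 − (1−0.074)·∏(1−qᵢ) over the active causes.
For the numerator, keep only influenza=true terms: 0.170085 + 0.025970 = 0.196055
Denominator P(fever): 0.074*0.76*0.89 + 0.92592*0.76*0.11 + 0.79628*0.24*0.89 + 0.983702*0.24*0.11 = 0.323516
P(influenza | fever) = 0.196055/0.323516 ≈ 0.606

P(influenza | fever) ≈ 0.606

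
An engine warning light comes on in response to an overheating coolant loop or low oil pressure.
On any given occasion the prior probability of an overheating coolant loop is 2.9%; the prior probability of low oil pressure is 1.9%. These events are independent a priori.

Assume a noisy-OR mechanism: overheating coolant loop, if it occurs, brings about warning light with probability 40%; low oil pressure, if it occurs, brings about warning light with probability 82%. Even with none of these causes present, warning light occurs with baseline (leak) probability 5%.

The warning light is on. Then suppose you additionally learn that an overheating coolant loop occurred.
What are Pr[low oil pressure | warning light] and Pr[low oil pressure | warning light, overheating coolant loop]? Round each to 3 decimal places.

Under noisy-OR, P(warning light | causes) = 1 − (1−0.05)·∏(1−qᵢ) over the active causes.
P(warning light) = 0.05*0.971*0.981 + 0.829*0.971*0.019 + 0.43*0.029*0.981 + 0.8974*0.029*0.019 = 0.047628 + 0.015294 + 0.012233 + 0.000494 = 0.075649
The low oil pressure-present share is 0.015294 + 0.000494 = 0.015788.
P(low oil pressure | warning light) = 0.015788 / 0.075649 ≈ 0.209

Now also conditioning on overheating coolant loop=true:
For the numerator, keep only low oil pressure=true terms: 0.8974*0.019 = 0.017051
Denominator P(warning light | overheating coolant loop): 0.43*0.981 + 0.8974*0.019 = 0.438881
P(low oil pressure | warning light, overheating coolant loop) = 0.017051/0.438881 ≈ 0.039
Conditioning on overheating coolant loop lowers the posterior on low oil pressure: the classic explaining-away effect in a common-effect structure.

Pr[low oil pressure | warning light] ≈ 0.209; Pr[low oil pressure | warning light, overheating coolant loop] ≈ 0.039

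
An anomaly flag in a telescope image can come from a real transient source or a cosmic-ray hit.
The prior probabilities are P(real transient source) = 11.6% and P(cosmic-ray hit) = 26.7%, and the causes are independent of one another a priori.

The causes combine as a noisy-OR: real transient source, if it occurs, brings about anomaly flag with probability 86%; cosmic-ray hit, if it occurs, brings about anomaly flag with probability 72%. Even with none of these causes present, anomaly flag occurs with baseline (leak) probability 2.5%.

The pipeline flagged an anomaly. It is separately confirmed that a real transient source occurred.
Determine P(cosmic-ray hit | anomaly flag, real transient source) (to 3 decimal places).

P(cosmic-ray hit | anomaly flag, real transient source) ≈ 0.289

Under noisy-OR, P(anomaly flag | causes) = 1 − (1−0.025)·∏(1−qᵢ) over the active causes.
Numerator (weight on configurations with cosmic-ray hit): 0.96178×0.267 = 0.256795
Normalizer over all consistent configurations: 0.8635×0.733 + 0.96178×0.267 = 0.889741
P(cosmic-ray hit | anomaly flag, real transient source) = 0.256795/0.889741 ≈ 0.289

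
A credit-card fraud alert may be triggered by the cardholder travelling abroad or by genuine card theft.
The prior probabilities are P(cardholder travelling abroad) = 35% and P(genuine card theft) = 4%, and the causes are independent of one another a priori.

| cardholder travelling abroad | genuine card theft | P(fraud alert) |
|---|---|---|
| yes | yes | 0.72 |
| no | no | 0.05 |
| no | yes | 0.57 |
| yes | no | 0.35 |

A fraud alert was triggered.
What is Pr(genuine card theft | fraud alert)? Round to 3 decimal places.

Pr(genuine card theft | fraud alert) ≈ 0.143

P(fraud alert) = 0.05×0.65×0.96 + 0.57×0.65×0.04 + 0.35×0.35×0.96 + 0.72×0.35×0.04 = 0.031200 + 0.014820 + 0.117600 + 0.010080 = 0.173700
Of this, 0.024900 comes from 0.014820 + 0.010080 (the genuine card theft=true cases).
Hence the posterior is 0.024900/0.173700 ≈ 0.143.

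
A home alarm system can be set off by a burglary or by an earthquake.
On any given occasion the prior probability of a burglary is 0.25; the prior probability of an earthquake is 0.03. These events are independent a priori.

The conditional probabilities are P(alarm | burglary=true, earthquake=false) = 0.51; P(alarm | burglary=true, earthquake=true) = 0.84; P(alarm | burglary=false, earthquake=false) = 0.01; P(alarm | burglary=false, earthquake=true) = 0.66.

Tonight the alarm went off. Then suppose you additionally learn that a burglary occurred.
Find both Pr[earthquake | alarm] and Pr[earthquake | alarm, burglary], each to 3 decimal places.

Numerator (weight on configurations with earthquake): 0.014850 + 0.006300 = 0.021150
Denominator P(alarm): 0.01×0.75×0.97 + 0.66×0.75×0.03 + 0.51×0.25×0.97 + 0.84×0.25×0.03 = 0.152100
Posterior = 0.021150 / 0.152100 ≈ 0.139

With the extra evidence:
P(alarm | burglary) = 0.51×0.97 + 0.84×0.03 = 0.494700 + 0.025200 = 0.519900
The earthquake-present share is 0.84×0.03 = 0.025200.
So P(earthquake | alarm, burglary) = 0.025200/0.519900 ≈ 0.048.

Pr[earthquake | alarm] ≈ 0.139; Pr[earthquake | alarm, burglary] ≈ 0.048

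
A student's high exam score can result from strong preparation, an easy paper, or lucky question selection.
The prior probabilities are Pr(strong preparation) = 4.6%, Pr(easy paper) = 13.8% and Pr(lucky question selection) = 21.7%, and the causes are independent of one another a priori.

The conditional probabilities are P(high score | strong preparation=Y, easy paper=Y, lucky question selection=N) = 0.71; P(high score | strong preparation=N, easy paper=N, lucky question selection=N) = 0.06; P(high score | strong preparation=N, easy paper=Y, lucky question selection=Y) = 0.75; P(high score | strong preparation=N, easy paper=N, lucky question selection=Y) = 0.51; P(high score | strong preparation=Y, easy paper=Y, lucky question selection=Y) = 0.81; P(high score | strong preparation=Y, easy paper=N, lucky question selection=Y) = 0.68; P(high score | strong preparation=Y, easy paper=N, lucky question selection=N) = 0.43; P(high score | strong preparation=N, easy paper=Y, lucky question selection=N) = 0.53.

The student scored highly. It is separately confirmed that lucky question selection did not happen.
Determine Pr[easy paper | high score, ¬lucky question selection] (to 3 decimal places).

Weight on easy paper=true, given the evidence: 0.069776 + 0.004507 = 0.074283
The normalizing constant is 0.06×0.954×0.862 + 0.53×0.954×0.138 + 0.43×0.046×0.862 + 0.71×0.046×0.138 = 0.140674
P(easy paper | high score, ¬lucky question selection) = 0.074283/0.140674 ≈ 0.528

Pr[easy paper | high score, ¬lucky question selection] ≈ 0.528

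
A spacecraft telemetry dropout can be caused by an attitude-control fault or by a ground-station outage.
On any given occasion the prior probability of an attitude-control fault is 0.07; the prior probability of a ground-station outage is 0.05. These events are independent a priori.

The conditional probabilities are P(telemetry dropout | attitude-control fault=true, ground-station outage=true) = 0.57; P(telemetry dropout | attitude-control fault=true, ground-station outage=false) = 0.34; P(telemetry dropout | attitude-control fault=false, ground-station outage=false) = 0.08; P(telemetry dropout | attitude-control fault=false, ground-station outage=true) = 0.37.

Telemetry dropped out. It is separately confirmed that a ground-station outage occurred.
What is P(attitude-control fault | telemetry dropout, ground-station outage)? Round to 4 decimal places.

Numerator (weight on configurations with attitude-control fault): 0.57×0.07 = 0.039900
Normalizer over all consistent configurations: 0.37×0.93 + 0.57×0.07 = 0.384000
P(attitude-control fault | telemetry dropout, ground-station outage) = 0.039900/0.384000 ≈ 0.1039

P(attitude-control fault | telemetry dropout, ground-station outage) ≈ 0.1039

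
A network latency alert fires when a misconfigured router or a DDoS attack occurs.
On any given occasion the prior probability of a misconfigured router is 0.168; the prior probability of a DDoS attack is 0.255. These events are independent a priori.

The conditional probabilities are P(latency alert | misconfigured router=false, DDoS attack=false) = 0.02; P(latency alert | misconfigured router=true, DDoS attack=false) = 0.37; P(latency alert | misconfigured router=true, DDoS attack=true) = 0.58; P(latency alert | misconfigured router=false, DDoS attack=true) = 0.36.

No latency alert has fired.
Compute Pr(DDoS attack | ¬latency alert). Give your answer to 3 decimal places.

Pr(DDoS attack | ¬latency alert) ≈ 0.183

Numerator (weight on configurations with DDoS attack): 0.135782 + 0.017993 = 0.153775
Denominator P(¬latency alert): 0.98*0.832*0.745 + 0.64*0.832*0.255 + 0.63*0.168*0.745 + 0.42*0.168*0.255 = 0.840069
Posterior = 0.153775 / 0.840069 ≈ 0.183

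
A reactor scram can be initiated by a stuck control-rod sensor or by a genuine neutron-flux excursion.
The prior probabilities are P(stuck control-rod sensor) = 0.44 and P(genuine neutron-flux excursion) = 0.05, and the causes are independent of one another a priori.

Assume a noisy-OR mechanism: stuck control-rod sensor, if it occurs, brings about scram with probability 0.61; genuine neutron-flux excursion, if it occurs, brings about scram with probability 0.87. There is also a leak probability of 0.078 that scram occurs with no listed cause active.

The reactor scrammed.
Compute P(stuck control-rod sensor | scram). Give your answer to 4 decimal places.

Under noisy-OR, P(scram | causes) = 1 − (1−0.078)·∏(1−qᵢ) over the active causes.
Numerator (weight on configurations with stuck control-rod sensor): 0.267696 + 0.020972 = 0.288668
The normalizing constant is 0.078×0.56×0.95 + 0.88014×0.56×0.05 + 0.64042×0.44×0.95 + 0.953255×0.44×0.05 = 0.354808
Posterior = 0.288668 / 0.354808 ≈ 0.8136

P(stuck control-rod sensor | scram) ≈ 0.8136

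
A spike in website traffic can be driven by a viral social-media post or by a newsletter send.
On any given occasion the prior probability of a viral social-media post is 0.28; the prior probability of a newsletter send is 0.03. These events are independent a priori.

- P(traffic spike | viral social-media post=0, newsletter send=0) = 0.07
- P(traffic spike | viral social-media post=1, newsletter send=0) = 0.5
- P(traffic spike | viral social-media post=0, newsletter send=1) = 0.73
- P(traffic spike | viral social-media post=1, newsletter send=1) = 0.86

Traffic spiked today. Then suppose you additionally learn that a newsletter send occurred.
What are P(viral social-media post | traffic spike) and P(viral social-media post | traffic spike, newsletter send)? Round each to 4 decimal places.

P(viral social-media post | traffic spike) ≈ 0.6887; P(viral social-media post | traffic spike, newsletter send) ≈ 0.3142

P(traffic spike) = 0.07*0.72*0.97 + 0.73*0.72*0.03 + 0.5*0.28*0.97 + 0.86*0.28*0.03 = 0.048888 + 0.015768 + 0.135800 + 0.007224 = 0.207680
Restricting to configurations with viral social-media post present: 0.135800 + 0.007224 = 0.143024.
So P(viral social-media post | traffic spike) = 0.143024/0.207680 ≈ 0.6887.

Now condition on the additional information:
Weight on viral social-media post=true, given the evidence: 0.86*0.28 = 0.240800
Denominator P(traffic spike | newsletter send): 0.73*0.72 + 0.86*0.28 = 0.766400
Posterior = 0.240800 / 0.766400 ≈ 0.3142
Conditioning on newsletter send lowers the posterior on viral social-media post: the classic explaining-away effect in a common-effect structure.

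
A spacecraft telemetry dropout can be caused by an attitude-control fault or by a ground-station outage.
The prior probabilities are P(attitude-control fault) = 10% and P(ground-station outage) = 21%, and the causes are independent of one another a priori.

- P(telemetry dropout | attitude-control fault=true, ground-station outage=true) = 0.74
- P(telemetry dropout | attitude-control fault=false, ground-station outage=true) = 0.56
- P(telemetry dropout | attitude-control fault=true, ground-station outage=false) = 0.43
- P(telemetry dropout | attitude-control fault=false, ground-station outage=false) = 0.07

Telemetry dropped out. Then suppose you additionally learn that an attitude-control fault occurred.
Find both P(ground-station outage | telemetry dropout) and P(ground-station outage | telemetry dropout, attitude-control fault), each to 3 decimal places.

P(ground-station outage | telemetry dropout) ≈ 0.592; P(ground-station outage | telemetry dropout, attitude-control fault) ≈ 0.314

Enumerate the 4 (attitude-control fault, ground-station outage) configurations and weight by the priors:
  P(telemetry dropout) = 0.07·0.9·0.79 + 0.56·0.9·0.21 + 0.43·0.1·0.79 + 0.74·0.1·0.21
        = 0.049770 + 0.105840 + 0.033970 + 0.015540 = 0.205120
The terms with ground-station outage present sum to 0.121380, so
  P(ground-station outage | telemetry dropout) = 0.121380 / 0.205120 ≈ 0.592

Now condition on the additional information:
Enumerate both values of ground-station outage and weight by the priors:
  P(telemetry dropout | attitude-control fault) = 0.43*0.79 + 0.74*0.21
        = 0.339700 + 0.155400 = 0.495100
Keeping only the ground-station outage-present terms gives 0.155400, so
  P(ground-station outage | telemetry dropout, attitude-control fault) = 0.155400 / 0.495100 ≈ 0.314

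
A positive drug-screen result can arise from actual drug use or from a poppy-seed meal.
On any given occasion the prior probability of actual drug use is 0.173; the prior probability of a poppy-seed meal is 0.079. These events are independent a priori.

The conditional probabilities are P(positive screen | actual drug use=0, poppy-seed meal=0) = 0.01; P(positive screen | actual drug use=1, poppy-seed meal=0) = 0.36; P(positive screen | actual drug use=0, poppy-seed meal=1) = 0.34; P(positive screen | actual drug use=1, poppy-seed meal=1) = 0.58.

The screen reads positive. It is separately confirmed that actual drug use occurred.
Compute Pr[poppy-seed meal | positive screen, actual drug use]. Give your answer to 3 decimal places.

Sum P(positive screen|·) weighted by the priors over both values of poppy-seed meal:
  P(positive screen | actual drug use) = 0.36*0.921 + 0.58*0.079
        = 0.331560 + 0.045820 = 0.377380
The terms with poppy-seed meal present sum to 0.045820, so
  P(poppy-seed meal | positive screen, actual drug use) = 0.045820 / 0.377380 ≈ 0.121

Pr[poppy-seed meal | positive screen, actual drug use] ≈ 0.121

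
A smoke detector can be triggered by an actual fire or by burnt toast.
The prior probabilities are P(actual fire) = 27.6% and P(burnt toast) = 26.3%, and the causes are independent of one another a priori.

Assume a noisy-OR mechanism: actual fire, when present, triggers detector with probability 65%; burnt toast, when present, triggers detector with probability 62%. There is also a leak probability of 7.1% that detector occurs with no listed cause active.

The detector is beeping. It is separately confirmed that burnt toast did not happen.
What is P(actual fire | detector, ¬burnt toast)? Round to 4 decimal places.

Under noisy-OR, P(detector | causes) = 1 − (1−0.071)·∏(1−qᵢ) over the active causes.
Enumerate both values of actual fire and weight by the priors:
  P(detector | ¬burnt toast) = 0.071*0.724 + 0.67485*0.276
        = 0.051404 + 0.186259 = 0.237663
The terms with actual fire present sum to 0.186259, so
  P(actual fire | detector, ¬burnt toast) = 0.186259 / 0.237663 ≈ 0.7837

P(actual fire | detector, ¬burnt toast) ≈ 0.7837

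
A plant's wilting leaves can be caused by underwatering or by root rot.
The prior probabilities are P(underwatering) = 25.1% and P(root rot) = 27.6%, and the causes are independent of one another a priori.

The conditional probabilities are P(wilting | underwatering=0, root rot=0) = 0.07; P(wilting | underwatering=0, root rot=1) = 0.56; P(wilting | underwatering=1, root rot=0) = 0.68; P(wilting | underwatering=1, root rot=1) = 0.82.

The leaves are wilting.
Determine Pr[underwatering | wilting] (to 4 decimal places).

Pr[underwatering | wilting] ≈ 0.5399

Numerator (weight on configurations with underwatering): 0.123572 + 0.056806 = 0.180378
Normalizer over all consistent configurations: 0.07·0.749·0.724 + 0.56·0.749·0.276 + 0.68·0.251·0.724 + 0.82·0.251·0.276 = 0.334102
P(underwatering | wilting) = 0.180378/0.334102 ≈ 0.5399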